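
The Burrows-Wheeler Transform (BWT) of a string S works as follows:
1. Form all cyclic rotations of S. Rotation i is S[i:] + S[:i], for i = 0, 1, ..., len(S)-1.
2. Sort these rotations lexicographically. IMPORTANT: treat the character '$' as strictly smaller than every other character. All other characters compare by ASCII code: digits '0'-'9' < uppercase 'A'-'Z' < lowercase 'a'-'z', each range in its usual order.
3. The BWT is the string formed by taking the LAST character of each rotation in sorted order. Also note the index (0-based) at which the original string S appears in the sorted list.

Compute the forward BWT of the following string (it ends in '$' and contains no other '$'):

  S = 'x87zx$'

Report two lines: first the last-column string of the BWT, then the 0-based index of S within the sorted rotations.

Answer: x8xz$7
4

Derivation:
All 6 rotations (rotation i = S[i:]+S[:i]):
  rot[0] = x87zx$
  rot[1] = 87zx$x
  rot[2] = 7zx$x8
  rot[3] = zx$x87
  rot[4] = x$x87z
  rot[5] = $x87zx
Sorted (with $ < everything):
  sorted[0] = $x87zx  (last char: 'x')
  sorted[1] = 7zx$x8  (last char: '8')
  sorted[2] = 87zx$x  (last char: 'x')
  sorted[3] = x$x87z  (last char: 'z')
  sorted[4] = x87zx$  (last char: '$')
  sorted[5] = zx$x87  (last char: '7')
Last column: x8xz$7
Original string S is at sorted index 4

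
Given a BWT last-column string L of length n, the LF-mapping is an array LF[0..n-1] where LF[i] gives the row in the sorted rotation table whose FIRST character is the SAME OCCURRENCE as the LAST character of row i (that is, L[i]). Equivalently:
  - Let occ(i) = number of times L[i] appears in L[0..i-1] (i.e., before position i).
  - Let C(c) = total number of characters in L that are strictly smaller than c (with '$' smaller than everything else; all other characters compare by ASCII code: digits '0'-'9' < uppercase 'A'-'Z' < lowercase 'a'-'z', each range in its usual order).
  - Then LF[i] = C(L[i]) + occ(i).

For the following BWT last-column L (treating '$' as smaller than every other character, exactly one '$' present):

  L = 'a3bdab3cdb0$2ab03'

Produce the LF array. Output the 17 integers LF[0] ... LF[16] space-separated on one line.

Char counts: '$':1, '0':2, '2':1, '3':3, 'a':3, 'b':4, 'c':1, 'd':2
C (first-col start): C('$')=0, C('0')=1, C('2')=3, C('3')=4, C('a')=7, C('b')=10, C('c')=14, C('d')=15
L[0]='a': occ=0, LF[0]=C('a')+0=7+0=7
L[1]='3': occ=0, LF[1]=C('3')+0=4+0=4
L[2]='b': occ=0, LF[2]=C('b')+0=10+0=10
L[3]='d': occ=0, LF[3]=C('d')+0=15+0=15
L[4]='a': occ=1, LF[4]=C('a')+1=7+1=8
L[5]='b': occ=1, LF[5]=C('b')+1=10+1=11
L[6]='3': occ=1, LF[6]=C('3')+1=4+1=5
L[7]='c': occ=0, LF[7]=C('c')+0=14+0=14
L[8]='d': occ=1, LF[8]=C('d')+1=15+1=16
L[9]='b': occ=2, LF[9]=C('b')+2=10+2=12
L[10]='0': occ=0, LF[10]=C('0')+0=1+0=1
L[11]='$': occ=0, LF[11]=C('$')+0=0+0=0
L[12]='2': occ=0, LF[12]=C('2')+0=3+0=3
L[13]='a': occ=2, LF[13]=C('a')+2=7+2=9
L[14]='b': occ=3, LF[14]=C('b')+3=10+3=13
L[15]='0': occ=1, LF[15]=C('0')+1=1+1=2
L[16]='3': occ=2, LF[16]=C('3')+2=4+2=6

Answer: 7 4 10 15 8 11 5 14 16 12 1 0 3 9 13 2 6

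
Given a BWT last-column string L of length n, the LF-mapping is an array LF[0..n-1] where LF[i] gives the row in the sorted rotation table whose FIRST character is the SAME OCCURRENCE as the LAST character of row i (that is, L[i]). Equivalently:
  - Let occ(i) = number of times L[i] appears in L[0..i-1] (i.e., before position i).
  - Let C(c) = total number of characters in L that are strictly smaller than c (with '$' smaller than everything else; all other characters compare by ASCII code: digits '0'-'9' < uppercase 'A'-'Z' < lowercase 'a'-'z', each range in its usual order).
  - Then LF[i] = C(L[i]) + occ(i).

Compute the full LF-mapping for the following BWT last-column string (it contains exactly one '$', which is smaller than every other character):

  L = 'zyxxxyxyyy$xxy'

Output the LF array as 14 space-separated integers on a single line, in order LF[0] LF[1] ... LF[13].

Char counts: '$':1, 'x':6, 'y':6, 'z':1
C (first-col start): C('$')=0, C('x')=1, C('y')=7, C('z')=13
L[0]='z': occ=0, LF[0]=C('z')+0=13+0=13
L[1]='y': occ=0, LF[1]=C('y')+0=7+0=7
L[2]='x': occ=0, LF[2]=C('x')+0=1+0=1
L[3]='x': occ=1, LF[3]=C('x')+1=1+1=2
L[4]='x': occ=2, LF[4]=C('x')+2=1+2=3
L[5]='y': occ=1, LF[5]=C('y')+1=7+1=8
L[6]='x': occ=3, LF[6]=C('x')+3=1+3=4
L[7]='y': occ=2, LF[7]=C('y')+2=7+2=9
L[8]='y': occ=3, LF[8]=C('y')+3=7+3=10
L[9]='y': occ=4, LF[9]=C('y')+4=7+4=11
L[10]='$': occ=0, LF[10]=C('$')+0=0+0=0
L[11]='x': occ=4, LF[11]=C('x')+4=1+4=5
L[12]='x': occ=5, LF[12]=C('x')+5=1+5=6
L[13]='y': occ=5, LF[13]=C('y')+5=7+5=12

Answer: 13 7 1 2 3 8 4 9 10 11 0 5 6 12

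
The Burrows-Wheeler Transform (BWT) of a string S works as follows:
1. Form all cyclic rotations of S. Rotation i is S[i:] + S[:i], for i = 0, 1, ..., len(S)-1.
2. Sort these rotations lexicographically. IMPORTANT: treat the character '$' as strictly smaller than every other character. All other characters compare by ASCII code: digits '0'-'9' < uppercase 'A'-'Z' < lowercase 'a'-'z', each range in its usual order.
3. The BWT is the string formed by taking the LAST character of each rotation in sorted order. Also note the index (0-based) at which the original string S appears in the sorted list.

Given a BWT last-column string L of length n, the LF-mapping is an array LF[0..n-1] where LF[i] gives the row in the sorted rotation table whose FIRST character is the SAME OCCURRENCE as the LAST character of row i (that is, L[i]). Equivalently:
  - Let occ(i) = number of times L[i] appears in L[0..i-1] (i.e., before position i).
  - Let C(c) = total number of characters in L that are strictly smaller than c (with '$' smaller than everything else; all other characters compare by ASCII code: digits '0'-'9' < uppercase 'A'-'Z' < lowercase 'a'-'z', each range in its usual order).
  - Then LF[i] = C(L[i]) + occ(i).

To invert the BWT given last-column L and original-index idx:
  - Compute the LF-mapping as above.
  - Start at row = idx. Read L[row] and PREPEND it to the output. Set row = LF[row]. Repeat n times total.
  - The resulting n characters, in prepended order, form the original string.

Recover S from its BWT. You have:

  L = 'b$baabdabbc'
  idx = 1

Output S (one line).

Answer: aabbcdbbab$

Derivation:
LF mapping: 4 0 5 1 2 6 10 3 7 8 9
Walk LF starting at row 1, prepending L[row]:
  step 1: row=1, L[1]='$', prepend. Next row=LF[1]=0
  step 2: row=0, L[0]='b', prepend. Next row=LF[0]=4
  step 3: row=4, L[4]='a', prepend. Next row=LF[4]=2
  step 4: row=2, L[2]='b', prepend. Next row=LF[2]=5
  step 5: row=5, L[5]='b', prepend. Next row=LF[5]=6
  step 6: row=6, L[6]='d', prepend. Next row=LF[6]=10
  step 7: row=10, L[10]='c', prepend. Next row=LF[10]=9
  step 8: row=9, L[9]='b', prepend. Next row=LF[9]=8
  step 9: row=8, L[8]='b', prepend. Next row=LF[8]=7
  step 10: row=7, L[7]='a', prepend. Next row=LF[7]=3
  step 11: row=3, L[3]='a', prepend. Next row=LF[3]=1
Reversed output: aabbcdbbab$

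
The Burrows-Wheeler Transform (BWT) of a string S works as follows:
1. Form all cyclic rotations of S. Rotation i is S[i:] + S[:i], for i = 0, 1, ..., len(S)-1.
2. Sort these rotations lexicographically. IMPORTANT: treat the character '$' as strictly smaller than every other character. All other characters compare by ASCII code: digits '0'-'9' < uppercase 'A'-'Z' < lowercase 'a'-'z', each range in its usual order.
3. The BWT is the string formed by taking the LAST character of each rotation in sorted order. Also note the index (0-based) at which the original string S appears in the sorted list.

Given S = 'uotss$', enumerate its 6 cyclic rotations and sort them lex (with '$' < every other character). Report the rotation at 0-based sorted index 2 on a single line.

All 6 rotations (rotation i = S[i:]+S[:i]):
  rot[0] = uotss$
  rot[1] = otss$u
  rot[2] = tss$uo
  rot[3] = ss$uot
  rot[4] = s$uots
  rot[5] = $uotss
Sorted (with $ < everything):
  sorted[0] = $uotss
  sorted[1] = otss$u
  sorted[2] = s$uots
  sorted[3] = ss$uot
  sorted[4] = tss$uo
  sorted[5] = uotss$
sorted[2] = s$uots

Answer: s$uots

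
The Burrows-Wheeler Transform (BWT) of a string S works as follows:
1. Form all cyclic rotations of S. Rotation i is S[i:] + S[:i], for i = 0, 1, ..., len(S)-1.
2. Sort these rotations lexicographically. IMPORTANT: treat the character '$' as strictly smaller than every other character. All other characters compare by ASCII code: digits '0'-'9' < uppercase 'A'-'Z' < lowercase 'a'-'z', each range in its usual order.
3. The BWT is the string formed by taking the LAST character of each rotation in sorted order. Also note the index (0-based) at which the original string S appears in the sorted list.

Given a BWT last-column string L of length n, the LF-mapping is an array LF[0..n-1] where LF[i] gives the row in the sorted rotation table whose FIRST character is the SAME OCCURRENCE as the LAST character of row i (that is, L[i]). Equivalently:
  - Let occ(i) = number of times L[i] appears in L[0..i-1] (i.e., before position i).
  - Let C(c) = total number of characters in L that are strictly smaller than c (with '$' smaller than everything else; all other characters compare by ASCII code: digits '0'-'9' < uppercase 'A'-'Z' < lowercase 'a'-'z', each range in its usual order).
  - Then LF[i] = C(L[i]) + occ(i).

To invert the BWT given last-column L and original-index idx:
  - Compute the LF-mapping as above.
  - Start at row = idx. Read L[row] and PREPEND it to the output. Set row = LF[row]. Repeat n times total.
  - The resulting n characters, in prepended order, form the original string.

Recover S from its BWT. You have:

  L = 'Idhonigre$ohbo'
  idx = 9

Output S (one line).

LF mapping: 1 3 6 10 9 8 5 13 4 0 11 7 2 12
Walk LF starting at row 9, prepending L[row]:
  step 1: row=9, L[9]='$', prepend. Next row=LF[9]=0
  step 2: row=0, L[0]='I', prepend. Next row=LF[0]=1
  step 3: row=1, L[1]='d', prepend. Next row=LF[1]=3
  step 4: row=3, L[3]='o', prepend. Next row=LF[3]=10
  step 5: row=10, L[10]='o', prepend. Next row=LF[10]=11
  step 6: row=11, L[11]='h', prepend. Next row=LF[11]=7
  step 7: row=7, L[7]='r', prepend. Next row=LF[7]=13
  step 8: row=13, L[13]='o', prepend. Next row=LF[13]=12
  step 9: row=12, L[12]='b', prepend. Next row=LF[12]=2
  step 10: row=2, L[2]='h', prepend. Next row=LF[2]=6
  step 11: row=6, L[6]='g', prepend. Next row=LF[6]=5
  step 12: row=5, L[5]='i', prepend. Next row=LF[5]=8
  step 13: row=8, L[8]='e', prepend. Next row=LF[8]=4
  step 14: row=4, L[4]='n', prepend. Next row=LF[4]=9
Reversed output: neighborhoodI$

Answer: neighborhoodI$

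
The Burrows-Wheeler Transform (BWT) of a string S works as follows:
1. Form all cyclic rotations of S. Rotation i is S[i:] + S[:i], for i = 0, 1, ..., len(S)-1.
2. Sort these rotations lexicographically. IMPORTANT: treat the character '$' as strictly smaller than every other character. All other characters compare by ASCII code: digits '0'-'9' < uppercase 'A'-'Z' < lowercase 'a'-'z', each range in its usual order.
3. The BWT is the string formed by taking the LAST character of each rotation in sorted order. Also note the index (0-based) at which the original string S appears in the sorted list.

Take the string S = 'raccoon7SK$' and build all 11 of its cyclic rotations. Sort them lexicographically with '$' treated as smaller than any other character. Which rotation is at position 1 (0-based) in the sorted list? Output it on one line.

Answer: 7SK$raccoon

Derivation:
All 11 rotations (rotation i = S[i:]+S[:i]):
  rot[0] = raccoon7SK$
  rot[1] = accoon7SK$r
  rot[2] = ccoon7SK$ra
  rot[3] = coon7SK$rac
  rot[4] = oon7SK$racc
  rot[5] = on7SK$racco
  rot[6] = n7SK$raccoo
  rot[7] = 7SK$raccoon
  rot[8] = SK$raccoon7
  rot[9] = K$raccoon7S
  rot[10] = $raccoon7SK
Sorted (with $ < everything):
  sorted[0] = $raccoon7SK
  sorted[1] = 7SK$raccoon
  sorted[2] = K$raccoon7S
  sorted[3] = SK$raccoon7
  sorted[4] = accoon7SK$r
  sorted[5] = ccoon7SK$ra
  sorted[6] = coon7SK$rac
  sorted[7] = n7SK$raccoo
  sorted[8] = on7SK$racco
  sorted[9] = oon7SK$racc
  sorted[10] = raccoon7SK$
sorted[1] = 7SK$raccoon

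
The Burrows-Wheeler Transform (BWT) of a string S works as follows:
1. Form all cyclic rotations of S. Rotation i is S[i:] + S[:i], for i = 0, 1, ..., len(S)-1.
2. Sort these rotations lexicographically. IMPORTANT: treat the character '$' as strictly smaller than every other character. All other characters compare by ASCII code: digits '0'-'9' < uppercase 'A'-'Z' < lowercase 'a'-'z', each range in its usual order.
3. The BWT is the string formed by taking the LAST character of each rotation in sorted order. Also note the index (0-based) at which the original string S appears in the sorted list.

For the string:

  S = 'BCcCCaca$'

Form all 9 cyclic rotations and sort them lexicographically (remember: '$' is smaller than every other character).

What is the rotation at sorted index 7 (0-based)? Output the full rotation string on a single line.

Answer: cCCaca$BC

Derivation:
All 9 rotations (rotation i = S[i:]+S[:i]):
  rot[0] = BCcCCaca$
  rot[1] = CcCCaca$B
  rot[2] = cCCaca$BC
  rot[3] = CCaca$BCc
  rot[4] = Caca$BCcC
  rot[5] = aca$BCcCC
  rot[6] = ca$BCcCCa
  rot[7] = a$BCcCCac
  rot[8] = $BCcCCaca
Sorted (with $ < everything):
  sorted[0] = $BCcCCaca
  sorted[1] = BCcCCaca$
  sorted[2] = CCaca$BCc
  sorted[3] = Caca$BCcC
  sorted[4] = CcCCaca$B
  sorted[5] = a$BCcCCac
  sorted[6] = aca$BCcCC
  sorted[7] = cCCaca$BC
  sorted[8] = ca$BCcCCa
sorted[7] = cCCaca$BC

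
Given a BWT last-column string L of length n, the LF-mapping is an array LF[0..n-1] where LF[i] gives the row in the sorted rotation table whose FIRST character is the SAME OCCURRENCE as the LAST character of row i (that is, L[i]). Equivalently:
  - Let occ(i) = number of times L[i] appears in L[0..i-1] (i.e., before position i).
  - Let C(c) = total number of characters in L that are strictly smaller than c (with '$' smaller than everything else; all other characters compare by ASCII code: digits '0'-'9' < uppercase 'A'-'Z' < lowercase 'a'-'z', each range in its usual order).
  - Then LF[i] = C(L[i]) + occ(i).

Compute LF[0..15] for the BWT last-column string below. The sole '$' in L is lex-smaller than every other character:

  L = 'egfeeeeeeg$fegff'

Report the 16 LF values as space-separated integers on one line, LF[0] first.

Char counts: '$':1, 'e':8, 'f':4, 'g':3
C (first-col start): C('$')=0, C('e')=1, C('f')=9, C('g')=13
L[0]='e': occ=0, LF[0]=C('e')+0=1+0=1
L[1]='g': occ=0, LF[1]=C('g')+0=13+0=13
L[2]='f': occ=0, LF[2]=C('f')+0=9+0=9
L[3]='e': occ=1, LF[3]=C('e')+1=1+1=2
L[4]='e': occ=2, LF[4]=C('e')+2=1+2=3
L[5]='e': occ=3, LF[5]=C('e')+3=1+3=4
L[6]='e': occ=4, LF[6]=C('e')+4=1+4=5
L[7]='e': occ=5, LF[7]=C('e')+5=1+5=6
L[8]='e': occ=6, LF[8]=C('e')+6=1+6=7
L[9]='g': occ=1, LF[9]=C('g')+1=13+1=14
L[10]='$': occ=0, LF[10]=C('$')+0=0+0=0
L[11]='f': occ=1, LF[11]=C('f')+1=9+1=10
L[12]='e': occ=7, LF[12]=C('e')+7=1+7=8
L[13]='g': occ=2, LF[13]=C('g')+2=13+2=15
L[14]='f': occ=2, LF[14]=C('f')+2=9+2=11
L[15]='f': occ=3, LF[15]=C('f')+3=9+3=12

Answer: 1 13 9 2 3 4 5 6 7 14 0 10 8 15 11 12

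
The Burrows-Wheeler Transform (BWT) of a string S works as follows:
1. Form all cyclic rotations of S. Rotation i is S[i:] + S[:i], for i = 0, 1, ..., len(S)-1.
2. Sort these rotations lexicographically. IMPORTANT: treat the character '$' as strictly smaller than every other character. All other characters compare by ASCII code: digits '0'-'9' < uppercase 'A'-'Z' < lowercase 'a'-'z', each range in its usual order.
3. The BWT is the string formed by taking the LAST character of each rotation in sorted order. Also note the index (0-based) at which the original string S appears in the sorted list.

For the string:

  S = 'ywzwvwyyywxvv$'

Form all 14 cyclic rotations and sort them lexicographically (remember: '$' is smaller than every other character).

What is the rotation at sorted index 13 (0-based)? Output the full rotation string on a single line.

Answer: zwvwyyywxvv$yw

Derivation:
All 14 rotations (rotation i = S[i:]+S[:i]):
  rot[0] = ywzwvwyyywxvv$
  rot[1] = wzwvwyyywxvv$y
  rot[2] = zwvwyyywxvv$yw
  rot[3] = wvwyyywxvv$ywz
  rot[4] = vwyyywxvv$ywzw
  rot[5] = wyyywxvv$ywzwv
  rot[6] = yyywxvv$ywzwvw
  rot[7] = yywxvv$ywzwvwy
  rot[8] = ywxvv$ywzwvwyy
  rot[9] = wxvv$ywzwvwyyy
  rot[10] = xvv$ywzwvwyyyw
  rot[11] = vv$ywzwvwyyywx
  rot[12] = v$ywzwvwyyywxv
  rot[13] = $ywzwvwyyywxvv
Sorted (with $ < everything):
  sorted[0] = $ywzwvwyyywxvv
  sorted[1] = v$ywzwvwyyywxv
  sorted[2] = vv$ywzwvwyyywx
  sorted[3] = vwyyywxvv$ywzw
  sorted[4] = wvwyyywxvv$ywz
  sorted[5] = wxvv$ywzwvwyyy
  sorted[6] = wyyywxvv$ywzwv
  sorted[7] = wzwvwyyywxvv$y
  sorted[8] = xvv$ywzwvwyyyw
  sorted[9] = ywxvv$ywzwvwyy
  sorted[10] = ywzwvwyyywxvv$
  sorted[11] = yywxvv$ywzwvwy
  sorted[12] = yyywxvv$ywzwvw
  sorted[13] = zwvwyyywxvv$yw
sorted[13] = zwvwyyywxvv$yw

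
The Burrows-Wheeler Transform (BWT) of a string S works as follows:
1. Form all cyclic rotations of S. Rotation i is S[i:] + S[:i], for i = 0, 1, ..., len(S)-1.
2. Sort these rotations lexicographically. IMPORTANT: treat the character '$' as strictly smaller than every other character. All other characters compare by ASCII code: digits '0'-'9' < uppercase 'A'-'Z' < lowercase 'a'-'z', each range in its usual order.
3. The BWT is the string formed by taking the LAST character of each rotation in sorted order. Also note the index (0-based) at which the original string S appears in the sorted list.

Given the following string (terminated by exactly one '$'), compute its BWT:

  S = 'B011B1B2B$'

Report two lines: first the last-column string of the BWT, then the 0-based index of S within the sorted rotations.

Answer: BB01BB2$11
7

Derivation:
All 10 rotations (rotation i = S[i:]+S[:i]):
  rot[0] = B011B1B2B$
  rot[1] = 011B1B2B$B
  rot[2] = 11B1B2B$B0
  rot[3] = 1B1B2B$B01
  rot[4] = B1B2B$B011
  rot[5] = 1B2B$B011B
  rot[6] = B2B$B011B1
  rot[7] = 2B$B011B1B
  rot[8] = B$B011B1B2
  rot[9] = $B011B1B2B
Sorted (with $ < everything):
  sorted[0] = $B011B1B2B  (last char: 'B')
  sorted[1] = 011B1B2B$B  (last char: 'B')
  sorted[2] = 11B1B2B$B0  (last char: '0')
  sorted[3] = 1B1B2B$B01  (last char: '1')
  sorted[4] = 1B2B$B011B  (last char: 'B')
  sorted[5] = 2B$B011B1B  (last char: 'B')
  sorted[6] = B$B011B1B2  (last char: '2')
  sorted[7] = B011B1B2B$  (last char: '$')
  sorted[8] = B1B2B$B011  (last char: '1')
  sorted[9] = B2B$B011B1  (last char: '1')
Last column: BB01BB2$11
Original string S is at sorted index 7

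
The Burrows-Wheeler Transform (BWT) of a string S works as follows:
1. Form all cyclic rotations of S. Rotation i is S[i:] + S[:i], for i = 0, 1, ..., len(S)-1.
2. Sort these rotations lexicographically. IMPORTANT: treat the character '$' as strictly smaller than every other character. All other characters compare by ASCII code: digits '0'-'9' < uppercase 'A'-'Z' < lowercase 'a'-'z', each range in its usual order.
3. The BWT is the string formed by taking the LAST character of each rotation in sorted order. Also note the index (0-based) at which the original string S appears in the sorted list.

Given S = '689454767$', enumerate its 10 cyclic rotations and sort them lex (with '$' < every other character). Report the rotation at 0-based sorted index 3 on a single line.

All 10 rotations (rotation i = S[i:]+S[:i]):
  rot[0] = 689454767$
  rot[1] = 89454767$6
  rot[2] = 9454767$68
  rot[3] = 454767$689
  rot[4] = 54767$6894
  rot[5] = 4767$68945
  rot[6] = 767$689454
  rot[7] = 67$6894547
  rot[8] = 7$68945476
  rot[9] = $689454767
Sorted (with $ < everything):
  sorted[0] = $689454767
  sorted[1] = 454767$689
  sorted[2] = 4767$68945
  sorted[3] = 54767$6894
  sorted[4] = 67$6894547
  sorted[5] = 689454767$
  sorted[6] = 7$68945476
  sorted[7] = 767$689454
  sorted[8] = 89454767$6
  sorted[9] = 9454767$68
sorted[3] = 54767$6894

Answer: 54767$6894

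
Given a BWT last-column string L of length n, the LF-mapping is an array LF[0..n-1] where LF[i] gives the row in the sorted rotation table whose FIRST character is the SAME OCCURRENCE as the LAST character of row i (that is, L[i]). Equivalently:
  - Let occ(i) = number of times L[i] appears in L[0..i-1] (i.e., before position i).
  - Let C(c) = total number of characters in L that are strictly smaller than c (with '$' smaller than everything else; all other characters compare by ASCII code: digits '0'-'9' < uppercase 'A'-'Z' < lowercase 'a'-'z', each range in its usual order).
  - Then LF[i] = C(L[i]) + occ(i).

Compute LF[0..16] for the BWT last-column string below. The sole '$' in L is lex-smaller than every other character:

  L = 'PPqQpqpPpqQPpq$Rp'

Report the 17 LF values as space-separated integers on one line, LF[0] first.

Answer: 1 2 13 5 8 14 9 3 10 15 6 4 11 16 0 7 12

Derivation:
Char counts: '$':1, 'P':4, 'Q':2, 'R':1, 'p':5, 'q':4
C (first-col start): C('$')=0, C('P')=1, C('Q')=5, C('R')=7, C('p')=8, C('q')=13
L[0]='P': occ=0, LF[0]=C('P')+0=1+0=1
L[1]='P': occ=1, LF[1]=C('P')+1=1+1=2
L[2]='q': occ=0, LF[2]=C('q')+0=13+0=13
L[3]='Q': occ=0, LF[3]=C('Q')+0=5+0=5
L[4]='p': occ=0, LF[4]=C('p')+0=8+0=8
L[5]='q': occ=1, LF[5]=C('q')+1=13+1=14
L[6]='p': occ=1, LF[6]=C('p')+1=8+1=9
L[7]='P': occ=2, LF[7]=C('P')+2=1+2=3
L[8]='p': occ=2, LF[8]=C('p')+2=8+2=10
L[9]='q': occ=2, LF[9]=C('q')+2=13+2=15
L[10]='Q': occ=1, LF[10]=C('Q')+1=5+1=6
L[11]='P': occ=3, LF[11]=C('P')+3=1+3=4
L[12]='p': occ=3, LF[12]=C('p')+3=8+3=11
L[13]='q': occ=3, LF[13]=C('q')+3=13+3=16
L[14]='$': occ=0, LF[14]=C('$')+0=0+0=0
L[15]='R': occ=0, LF[15]=C('R')+0=7+0=7
L[16]='p': occ=4, LF[16]=C('p')+4=8+4=12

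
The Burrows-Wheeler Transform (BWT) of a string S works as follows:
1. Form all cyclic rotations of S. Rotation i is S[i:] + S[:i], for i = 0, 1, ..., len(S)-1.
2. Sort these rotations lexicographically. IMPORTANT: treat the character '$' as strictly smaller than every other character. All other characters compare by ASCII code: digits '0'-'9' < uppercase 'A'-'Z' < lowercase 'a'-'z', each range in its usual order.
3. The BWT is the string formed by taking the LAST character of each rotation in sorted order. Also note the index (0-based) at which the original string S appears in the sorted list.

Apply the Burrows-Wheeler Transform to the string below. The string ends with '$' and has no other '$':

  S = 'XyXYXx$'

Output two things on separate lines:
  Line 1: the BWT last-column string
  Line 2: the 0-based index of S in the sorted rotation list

All 7 rotations (rotation i = S[i:]+S[:i]):
  rot[0] = XyXYXx$
  rot[1] = yXYXx$X
  rot[2] = XYXx$Xy
  rot[3] = YXx$XyX
  rot[4] = Xx$XyXY
  rot[5] = x$XyXYX
  rot[6] = $XyXYXx
Sorted (with $ < everything):
  sorted[0] = $XyXYXx  (last char: 'x')
  sorted[1] = XYXx$Xy  (last char: 'y')
  sorted[2] = Xx$XyXY  (last char: 'Y')
  sorted[3] = XyXYXx$  (last char: '$')
  sorted[4] = YXx$XyX  (last char: 'X')
  sorted[5] = x$XyXYX  (last char: 'X')
  sorted[6] = yXYXx$X  (last char: 'X')
Last column: xyY$XXX
Original string S is at sorted index 3

Answer: xyY$XXX
3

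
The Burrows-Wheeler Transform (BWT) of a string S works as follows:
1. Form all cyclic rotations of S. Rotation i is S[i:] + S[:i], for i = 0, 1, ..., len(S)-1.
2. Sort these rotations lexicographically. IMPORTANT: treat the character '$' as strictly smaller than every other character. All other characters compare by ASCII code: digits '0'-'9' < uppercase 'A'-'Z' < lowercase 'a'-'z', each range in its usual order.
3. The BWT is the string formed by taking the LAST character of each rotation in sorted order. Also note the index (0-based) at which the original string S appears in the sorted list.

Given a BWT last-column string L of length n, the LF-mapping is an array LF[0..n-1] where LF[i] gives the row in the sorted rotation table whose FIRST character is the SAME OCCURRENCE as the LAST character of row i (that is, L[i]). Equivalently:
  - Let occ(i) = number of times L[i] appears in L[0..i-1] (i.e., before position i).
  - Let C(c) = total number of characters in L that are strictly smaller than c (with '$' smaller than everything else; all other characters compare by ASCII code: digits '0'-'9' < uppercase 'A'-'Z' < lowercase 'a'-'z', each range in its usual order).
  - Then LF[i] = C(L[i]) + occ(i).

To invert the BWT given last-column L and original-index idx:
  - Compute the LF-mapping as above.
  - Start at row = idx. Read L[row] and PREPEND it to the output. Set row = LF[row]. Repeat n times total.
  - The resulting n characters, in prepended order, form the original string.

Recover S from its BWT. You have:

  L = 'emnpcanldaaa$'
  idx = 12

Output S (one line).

LF mapping: 7 9 10 12 5 1 11 8 6 2 3 4 0
Walk LF starting at row 12, prepending L[row]:
  step 1: row=12, L[12]='$', prepend. Next row=LF[12]=0
  step 2: row=0, L[0]='e', prepend. Next row=LF[0]=7
  step 3: row=7, L[7]='l', prepend. Next row=LF[7]=8
  step 4: row=8, L[8]='d', prepend. Next row=LF[8]=6
  step 5: row=6, L[6]='n', prepend. Next row=LF[6]=11
  step 6: row=11, L[11]='a', prepend. Next row=LF[11]=4
  step 7: row=4, L[4]='c', prepend. Next row=LF[4]=5
  step 8: row=5, L[5]='a', prepend. Next row=LF[5]=1
  step 9: row=1, L[1]='m', prepend. Next row=LF[1]=9
  step 10: row=9, L[9]='a', prepend. Next row=LF[9]=2
  step 11: row=2, L[2]='n', prepend. Next row=LF[2]=10
  step 12: row=10, L[10]='a', prepend. Next row=LF[10]=3
  step 13: row=3, L[3]='p', prepend. Next row=LF[3]=12
Reversed output: panamacandle$

Answer: panamacandle$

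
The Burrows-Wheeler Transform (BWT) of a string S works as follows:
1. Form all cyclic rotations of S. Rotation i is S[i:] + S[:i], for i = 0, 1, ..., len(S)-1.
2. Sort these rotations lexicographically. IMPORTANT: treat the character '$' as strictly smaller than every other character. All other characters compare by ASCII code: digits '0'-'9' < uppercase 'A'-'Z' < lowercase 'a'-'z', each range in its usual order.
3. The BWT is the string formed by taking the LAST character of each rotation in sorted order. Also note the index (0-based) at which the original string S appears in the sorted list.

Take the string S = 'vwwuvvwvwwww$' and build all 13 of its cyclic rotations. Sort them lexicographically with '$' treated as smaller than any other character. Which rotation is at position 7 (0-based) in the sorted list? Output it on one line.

All 13 rotations (rotation i = S[i:]+S[:i]):
  rot[0] = vwwuvvwvwwww$
  rot[1] = wwuvvwvwwww$v
  rot[2] = wuvvwvwwww$vw
  rot[3] = uvvwvwwww$vww
  rot[4] = vvwvwwww$vwwu
  rot[5] = vwvwwww$vwwuv
  rot[6] = wvwwww$vwwuvv
  rot[7] = vwwww$vwwuvvw
  rot[8] = wwww$vwwuvvwv
  rot[9] = www$vwwuvvwvw
  rot[10] = ww$vwwuvvwvww
  rot[11] = w$vwwuvvwvwww
  rot[12] = $vwwuvvwvwwww
Sorted (with $ < everything):
  sorted[0] = $vwwuvvwvwwww
  sorted[1] = uvvwvwwww$vww
  sorted[2] = vvwvwwww$vwwu
  sorted[3] = vwvwwww$vwwuv
  sorted[4] = vwwuvvwvwwww$
  sorted[5] = vwwww$vwwuvvw
  sorted[6] = w$vwwuvvwvwww
  sorted[7] = wuvvwvwwww$vw
  sorted[8] = wvwwww$vwwuvv
  sorted[9] = ww$vwwuvvwvww
  sorted[10] = wwuvvwvwwww$v
  sorted[11] = www$vwwuvvwvw
  sorted[12] = wwww$vwwuvvwv
sorted[7] = wuvvwvwwww$vw

Answer: wuvvwvwwww$vw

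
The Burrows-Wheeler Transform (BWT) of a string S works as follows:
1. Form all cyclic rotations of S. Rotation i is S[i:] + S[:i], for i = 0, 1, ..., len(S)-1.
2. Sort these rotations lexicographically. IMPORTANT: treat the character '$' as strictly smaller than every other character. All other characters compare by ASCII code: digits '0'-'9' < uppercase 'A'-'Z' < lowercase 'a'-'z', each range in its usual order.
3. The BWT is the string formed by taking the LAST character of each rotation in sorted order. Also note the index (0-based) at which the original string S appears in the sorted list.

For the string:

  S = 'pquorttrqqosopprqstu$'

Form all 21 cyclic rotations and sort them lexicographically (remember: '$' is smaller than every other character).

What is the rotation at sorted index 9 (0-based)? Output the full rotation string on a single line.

All 21 rotations (rotation i = S[i:]+S[:i]):
  rot[0] = pquorttrqqosopprqstu$
  rot[1] = quorttrqqosopprqstu$p
  rot[2] = uorttrqqosopprqstu$pq
  rot[3] = orttrqqosopprqstu$pqu
  rot[4] = rttrqqosopprqstu$pquo
  rot[5] = ttrqqosopprqstu$pquor
  rot[6] = trqqosopprqstu$pquort
  rot[7] = rqqosopprqstu$pquortt
  rot[8] = qqosopprqstu$pquorttr
  rot[9] = qosopprqstu$pquorttrq
  rot[10] = osopprqstu$pquorttrqq
  rot[11] = sopprqstu$pquorttrqqo
  rot[12] = opprqstu$pquorttrqqos
  rot[13] = pprqstu$pquorttrqqoso
  rot[14] = prqstu$pquorttrqqosop
  rot[15] = rqstu$pquorttrqqosopp
  rot[16] = qstu$pquorttrqqosoppr
  rot[17] = stu$pquorttrqqosopprq
  rot[18] = tu$pquorttrqqosopprqs
  rot[19] = u$pquorttrqqosopprqst
  rot[20] = $pquorttrqqosopprqstu
Sorted (with $ < everything):
  sorted[0] = $pquorttrqqosopprqstu
  sorted[1] = opprqstu$pquorttrqqos
  sorted[2] = orttrqqosopprqstu$pqu
  sorted[3] = osopprqstu$pquorttrqq
  sorted[4] = pprqstu$pquorttrqqoso
  sorted[5] = pquorttrqqosopprqstu$
  sorted[6] = prqstu$pquorttrqqosop
  sorted[7] = qosopprqstu$pquorttrq
  sorted[8] = qqosopprqstu$pquorttr
  sorted[9] = qstu$pquorttrqqosoppr
  sorted[10] = quorttrqqosopprqstu$p
  sorted[11] = rqqosopprqstu$pquortt
  sorted[12] = rqstu$pquorttrqqosopp
  sorted[13] = rttrqqosopprqstu$pquo
  sorted[14] = sopprqstu$pquorttrqqo
  sorted[15] = stu$pquorttrqqosopprq
  sorted[16] = trqqosopprqstu$pquort
  sorted[17] = ttrqqosopprqstu$pquor
  sorted[18] = tu$pquorttrqqosopprqs
  sorted[19] = u$pquorttrqqosopprqst
  sorted[20] = uorttrqqosopprqstu$pq
sorted[9] = qstu$pquorttrqqosoppr

Answer: qstu$pquorttrqqosoppr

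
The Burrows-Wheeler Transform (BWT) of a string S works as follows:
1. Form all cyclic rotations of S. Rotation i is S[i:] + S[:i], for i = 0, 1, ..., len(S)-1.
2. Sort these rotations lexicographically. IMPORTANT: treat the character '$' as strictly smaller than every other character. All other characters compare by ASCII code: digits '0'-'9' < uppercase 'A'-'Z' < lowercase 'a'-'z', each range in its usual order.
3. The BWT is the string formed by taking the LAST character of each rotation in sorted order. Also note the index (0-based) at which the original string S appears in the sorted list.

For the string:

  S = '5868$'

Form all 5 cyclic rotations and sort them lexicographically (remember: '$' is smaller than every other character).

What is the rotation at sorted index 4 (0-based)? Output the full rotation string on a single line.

All 5 rotations (rotation i = S[i:]+S[:i]):
  rot[0] = 5868$
  rot[1] = 868$5
  rot[2] = 68$58
  rot[3] = 8$586
  rot[4] = $5868
Sorted (with $ < everything):
  sorted[0] = $5868
  sorted[1] = 5868$
  sorted[2] = 68$58
  sorted[3] = 8$586
  sorted[4] = 868$5
sorted[4] = 868$5

Answer: 868$5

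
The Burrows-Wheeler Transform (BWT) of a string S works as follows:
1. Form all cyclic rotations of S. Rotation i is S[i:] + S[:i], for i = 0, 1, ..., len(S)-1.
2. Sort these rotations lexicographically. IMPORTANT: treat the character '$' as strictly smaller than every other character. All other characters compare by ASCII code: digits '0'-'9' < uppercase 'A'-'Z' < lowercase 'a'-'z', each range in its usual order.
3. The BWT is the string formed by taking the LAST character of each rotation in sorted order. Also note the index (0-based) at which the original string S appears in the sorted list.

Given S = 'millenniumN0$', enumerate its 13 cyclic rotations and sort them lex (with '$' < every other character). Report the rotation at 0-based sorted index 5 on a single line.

Answer: iumN0$millenn

Derivation:
All 13 rotations (rotation i = S[i:]+S[:i]):
  rot[0] = millenniumN0$
  rot[1] = illenniumN0$m
  rot[2] = llenniumN0$mi
  rot[3] = lenniumN0$mil
  rot[4] = enniumN0$mill
  rot[5] = nniumN0$mille
  rot[6] = niumN0$millen
  rot[7] = iumN0$millenn
  rot[8] = umN0$millenni
  rot[9] = mN0$millenniu
  rot[10] = N0$millennium
  rot[11] = 0$millenniumN
  rot[12] = $millenniumN0
Sorted (with $ < everything):
  sorted[0] = $millenniumN0
  sorted[1] = 0$millenniumN
  sorted[2] = N0$millennium
  sorted[3] = enniumN0$mill
  sorted[4] = illenniumN0$m
  sorted[5] = iumN0$millenn
  sorted[6] = lenniumN0$mil
  sorted[7] = llenniumN0$mi
  sorted[8] = mN0$millenniu
  sorted[9] = millenniumN0$
  sorted[10] = niumN0$millen
  sorted[11] = nniumN0$mille
  sorted[12] = umN0$millenni
sorted[5] = iumN0$millenn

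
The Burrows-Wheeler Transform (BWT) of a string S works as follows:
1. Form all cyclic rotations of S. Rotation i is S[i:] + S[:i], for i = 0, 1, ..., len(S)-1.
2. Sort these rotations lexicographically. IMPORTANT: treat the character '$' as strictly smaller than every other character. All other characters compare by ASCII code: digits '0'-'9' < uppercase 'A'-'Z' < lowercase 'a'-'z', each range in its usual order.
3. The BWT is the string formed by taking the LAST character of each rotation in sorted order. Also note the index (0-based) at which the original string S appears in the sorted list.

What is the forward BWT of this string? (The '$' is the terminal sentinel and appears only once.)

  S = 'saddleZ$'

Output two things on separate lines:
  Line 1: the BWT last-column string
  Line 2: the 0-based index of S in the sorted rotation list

Answer: Zesadld$
7

Derivation:
All 8 rotations (rotation i = S[i:]+S[:i]):
  rot[0] = saddleZ$
  rot[1] = addleZ$s
  rot[2] = ddleZ$sa
  rot[3] = dleZ$sad
  rot[4] = leZ$sadd
  rot[5] = eZ$saddl
  rot[6] = Z$saddle
  rot[7] = $saddleZ
Sorted (with $ < everything):
  sorted[0] = $saddleZ  (last char: 'Z')
  sorted[1] = Z$saddle  (last char: 'e')
  sorted[2] = addleZ$s  (last char: 's')
  sorted[3] = ddleZ$sa  (last char: 'a')
  sorted[4] = dleZ$sad  (last char: 'd')
  sorted[5] = eZ$saddl  (last char: 'l')
  sorted[6] = leZ$sadd  (last char: 'd')
  sorted[7] = saddleZ$  (last char: '$')
Last column: Zesadld$
Original string S is at sorted index 7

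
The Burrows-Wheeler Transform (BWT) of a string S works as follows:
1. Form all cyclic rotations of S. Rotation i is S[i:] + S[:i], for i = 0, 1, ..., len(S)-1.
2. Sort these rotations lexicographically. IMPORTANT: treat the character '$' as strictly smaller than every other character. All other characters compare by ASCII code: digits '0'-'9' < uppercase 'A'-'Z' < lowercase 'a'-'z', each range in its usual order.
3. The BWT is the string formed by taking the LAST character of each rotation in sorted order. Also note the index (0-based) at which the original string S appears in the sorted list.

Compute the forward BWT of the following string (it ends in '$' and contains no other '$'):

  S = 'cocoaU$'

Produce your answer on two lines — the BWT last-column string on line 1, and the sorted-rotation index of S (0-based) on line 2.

All 7 rotations (rotation i = S[i:]+S[:i]):
  rot[0] = cocoaU$
  rot[1] = ocoaU$c
  rot[2] = coaU$co
  rot[3] = oaU$coc
  rot[4] = aU$coco
  rot[5] = U$cocoa
  rot[6] = $cocoaU
Sorted (with $ < everything):
  sorted[0] = $cocoaU  (last char: 'U')
  sorted[1] = U$cocoa  (last char: 'a')
  sorted[2] = aU$coco  (last char: 'o')
  sorted[3] = coaU$co  (last char: 'o')
  sorted[4] = cocoaU$  (last char: '$')
  sorted[5] = oaU$coc  (last char: 'c')
  sorted[6] = ocoaU$c  (last char: 'c')
Last column: Uaoo$cc
Original string S is at sorted index 4

Answer: Uaoo$cc
4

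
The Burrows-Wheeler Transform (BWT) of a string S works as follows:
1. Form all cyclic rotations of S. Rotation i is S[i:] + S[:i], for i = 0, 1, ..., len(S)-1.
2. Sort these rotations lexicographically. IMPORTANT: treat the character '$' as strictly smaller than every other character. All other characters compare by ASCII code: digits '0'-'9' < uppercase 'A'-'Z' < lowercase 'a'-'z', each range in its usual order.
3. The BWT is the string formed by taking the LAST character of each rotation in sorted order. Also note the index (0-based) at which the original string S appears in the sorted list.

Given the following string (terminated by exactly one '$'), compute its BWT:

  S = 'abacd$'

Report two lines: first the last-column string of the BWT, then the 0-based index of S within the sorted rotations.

All 6 rotations (rotation i = S[i:]+S[:i]):
  rot[0] = abacd$
  rot[1] = bacd$a
  rot[2] = acd$ab
  rot[3] = cd$aba
  rot[4] = d$abac
  rot[5] = $abacd
Sorted (with $ < everything):
  sorted[0] = $abacd  (last char: 'd')
  sorted[1] = abacd$  (last char: '$')
  sorted[2] = acd$ab  (last char: 'b')
  sorted[3] = bacd$a  (last char: 'a')
  sorted[4] = cd$aba  (last char: 'a')
  sorted[5] = d$abac  (last char: 'c')
Last column: d$baac
Original string S is at sorted index 1

Answer: d$baac
1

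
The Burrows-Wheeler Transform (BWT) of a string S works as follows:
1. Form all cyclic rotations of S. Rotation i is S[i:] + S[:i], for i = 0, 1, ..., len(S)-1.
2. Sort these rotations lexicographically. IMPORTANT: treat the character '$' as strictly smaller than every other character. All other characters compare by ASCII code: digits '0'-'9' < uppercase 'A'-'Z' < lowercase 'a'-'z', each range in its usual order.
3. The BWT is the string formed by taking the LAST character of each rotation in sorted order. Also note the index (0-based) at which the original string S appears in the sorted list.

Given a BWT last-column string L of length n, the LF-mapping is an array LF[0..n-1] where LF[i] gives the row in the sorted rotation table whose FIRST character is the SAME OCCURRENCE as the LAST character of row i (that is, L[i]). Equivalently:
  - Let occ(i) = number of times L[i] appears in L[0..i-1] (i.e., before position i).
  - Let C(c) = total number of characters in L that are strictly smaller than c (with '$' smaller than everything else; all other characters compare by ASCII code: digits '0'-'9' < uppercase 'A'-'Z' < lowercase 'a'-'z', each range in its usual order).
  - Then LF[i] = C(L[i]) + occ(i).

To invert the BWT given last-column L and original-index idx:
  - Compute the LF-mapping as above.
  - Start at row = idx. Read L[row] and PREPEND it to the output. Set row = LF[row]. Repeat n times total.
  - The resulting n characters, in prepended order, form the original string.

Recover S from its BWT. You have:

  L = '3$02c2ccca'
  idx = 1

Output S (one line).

Answer: 022acccc3$

Derivation:
LF mapping: 4 0 1 2 6 3 7 8 9 5
Walk LF starting at row 1, prepending L[row]:
  step 1: row=1, L[1]='$', prepend. Next row=LF[1]=0
  step 2: row=0, L[0]='3', prepend. Next row=LF[0]=4
  step 3: row=4, L[4]='c', prepend. Next row=LF[4]=6
  step 4: row=6, L[6]='c', prepend. Next row=LF[6]=7
  step 5: row=7, L[7]='c', prepend. Next row=LF[7]=8
  step 6: row=8, L[8]='c', prepend. Next row=LF[8]=9
  step 7: row=9, L[9]='a', prepend. Next row=LF[9]=5
  step 8: row=5, L[5]='2', prepend. Next row=LF[5]=3
  step 9: row=3, L[3]='2', prepend. Next row=LF[3]=2
  step 10: row=2, L[2]='0', prepend. Next row=LF[2]=1
Reversed output: 022acccc3$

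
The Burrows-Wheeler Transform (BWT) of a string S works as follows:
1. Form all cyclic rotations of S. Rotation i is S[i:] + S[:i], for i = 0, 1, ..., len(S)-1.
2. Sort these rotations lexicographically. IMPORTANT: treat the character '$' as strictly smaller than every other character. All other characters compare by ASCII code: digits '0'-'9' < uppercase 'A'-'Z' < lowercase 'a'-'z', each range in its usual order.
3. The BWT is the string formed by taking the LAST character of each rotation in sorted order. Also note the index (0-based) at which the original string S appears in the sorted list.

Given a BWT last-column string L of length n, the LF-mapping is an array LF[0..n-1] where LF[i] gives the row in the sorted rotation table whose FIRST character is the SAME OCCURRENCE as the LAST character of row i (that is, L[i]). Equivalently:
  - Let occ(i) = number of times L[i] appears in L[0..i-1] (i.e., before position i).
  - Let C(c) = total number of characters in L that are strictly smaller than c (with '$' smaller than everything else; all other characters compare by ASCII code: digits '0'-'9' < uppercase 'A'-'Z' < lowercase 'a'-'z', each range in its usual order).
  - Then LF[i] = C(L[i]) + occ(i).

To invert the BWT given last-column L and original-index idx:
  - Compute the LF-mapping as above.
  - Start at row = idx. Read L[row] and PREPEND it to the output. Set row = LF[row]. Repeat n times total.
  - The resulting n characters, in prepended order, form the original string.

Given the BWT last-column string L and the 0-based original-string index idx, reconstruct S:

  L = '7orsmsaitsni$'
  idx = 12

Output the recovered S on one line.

Answer: transmissio7$

Derivation:
LF mapping: 1 7 8 9 5 10 2 3 12 11 6 4 0
Walk LF starting at row 12, prepending L[row]:
  step 1: row=12, L[12]='$', prepend. Next row=LF[12]=0
  step 2: row=0, L[0]='7', prepend. Next row=LF[0]=1
  step 3: row=1, L[1]='o', prepend. Next row=LF[1]=7
  step 4: row=7, L[7]='i', prepend. Next row=LF[7]=3
  step 5: row=3, L[3]='s', prepend. Next row=LF[3]=9
  step 6: row=9, L[9]='s', prepend. Next row=LF[9]=11
  step 7: row=11, L[11]='i', prepend. Next row=LF[11]=4
  step 8: row=4, L[4]='m', prepend. Next row=LF[4]=5
  step 9: row=5, L[5]='s', prepend. Next row=LF[5]=10
  step 10: row=10, L[10]='n', prepend. Next row=LF[10]=6
  step 11: row=6, L[6]='a', prepend. Next row=LF[6]=2
  step 12: row=2, L[2]='r', prepend. Next row=LF[2]=8
  step 13: row=8, L[8]='t', prepend. Next row=LF[8]=12
Reversed output: transmissio7$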